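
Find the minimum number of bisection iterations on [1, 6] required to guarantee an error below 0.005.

We need (b-a)/2^n ≤ 0.005
(6 - 1)/2^n ≤ 0.005
5/2^n ≤ 0.005
2^n ≥ 1000
n ≥ log₂(1000) = 9.97
n ≥ 10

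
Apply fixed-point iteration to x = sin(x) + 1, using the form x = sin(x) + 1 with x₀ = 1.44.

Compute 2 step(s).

Equation: x = sin(x) + 1
Fixed-point form: x = sin(x) + 1
x₀ = 1.44

x_1 = g(1.440000) = 1.991458
x_2 = g(1.991458) = 1.912819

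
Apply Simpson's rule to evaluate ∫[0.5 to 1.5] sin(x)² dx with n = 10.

f(x) = sin(x)²
a = 0.5, b = 1.5, n = 10
h = (b - a)/n = 0.100000

Simpson's rule: (h/3)[f(x₀) + 4f(x₁) + 2f(x₂) + ... + f(xₙ)]

x_0 = 0.5000, f(x_0) = 0.229849, coefficient = 1
x_1 = 0.6000, f(x_1) = 0.318821, coefficient = 4
x_2 = 0.7000, f(x_2) = 0.415016, coefficient = 2
x_3 = 0.8000, f(x_3) = 0.514600, coefficient = 4
x_4 = 0.9000, f(x_4) = 0.613601, coefficient = 2
x_5 = 1.0000, f(x_5) = 0.708073, coefficient = 4
x_6 = 1.1000, f(x_6) = 0.794251, coefficient = 2
x_7 = 1.2000, f(x_7) = 0.868697, coefficient = 4
x_8 = 1.3000, f(x_8) = 0.928444, coefficient = 2
x_9 = 1.4000, f(x_9) = 0.971111, coefficient = 4
x_10 = 1.5000, f(x_10) = 0.994996, coefficient = 1

I ≈ (0.100000/3) × 20.252679 = 0.675089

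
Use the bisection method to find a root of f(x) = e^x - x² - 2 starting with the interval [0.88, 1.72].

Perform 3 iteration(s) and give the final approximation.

f(x) = e^x - x² - 2
Initial interval: [0.88, 1.72]

Iteration 1:
  c_1 = (0.880000 + 1.720000)/2 = 1.300000
  f(c_1) = f(1.300000) = -0.020703
  f(a) × f(c) ≥ 0, new interval: [1.300000, 1.720000]
Iteration 2:
  c_2 = (1.300000 + 1.720000)/2 = 1.510000
  f(c_2) = f(1.510000) = 0.246631
  f(a) × f(c) < 0, new interval: [1.300000, 1.510000]
Iteration 3:
  c_3 = (1.300000 + 1.510000)/2 = 1.405000
  f(c_3) = f(1.405000) = 0.101502
  f(a) × f(c) < 0, new interval: [1.300000, 1.405000]

After 3 iteration(s), the approximation is c_3 = 1.405000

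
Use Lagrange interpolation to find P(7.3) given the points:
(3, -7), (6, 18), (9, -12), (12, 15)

Lagrange interpolation formula:
P(x) = Σ yᵢ × Lᵢ(x)
where Lᵢ(x) = Π_{j≠i} (x - xⱼ)/(xᵢ - xⱼ)

L_0(7.3) = (7.3 - 6)/(3 - 6) × (7.3 - 9)/(3 - 9) × (7.3 - 12)/(3 - 12) = -0.064117
L_1(7.3) = (7.3 - 3)/(6 - 3) × (7.3 - 9)/(6 - 9) × (7.3 - 12)/(6 - 12) = 0.636241
L_2(7.3) = (7.3 - 3)/(9 - 3) × (7.3 - 6)/(9 - 6) × (7.3 - 12)/(9 - 12) = 0.486537
L_3(7.3) = (7.3 - 3)/(12 - 3) × (7.3 - 6)/(12 - 6) × (7.3 - 9)/(12 - 9) = -0.058660

P(7.3) = (-7)×L_0(7.3) + 18×L_1(7.3) + (-12)×L_2(7.3) + 15×L_3(7.3)
P(7.3) = 5.182802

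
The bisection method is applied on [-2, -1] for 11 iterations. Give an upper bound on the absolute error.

Bisection error bound: |error| ≤ (b-a)/2^n
|error| ≤ (-1 - (-2))/2^11 = 1/2^11
|error| ≤ 0.0004882812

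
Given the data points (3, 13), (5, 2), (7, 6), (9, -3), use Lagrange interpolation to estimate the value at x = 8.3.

Lagrange interpolation formula:
P(x) = Σ yᵢ × Lᵢ(x)
where Lᵢ(x) = Π_{j≠i} (x - xⱼ)/(xᵢ - xⱼ)

L_0(8.3) = (8.3 - 5)/(3 - 5) × (8.3 - 7)/(3 - 7) × (8.3 - 9)/(3 - 9) = 0.062562
L_1(8.3) = (8.3 - 3)/(5 - 3) × (8.3 - 7)/(5 - 7) × (8.3 - 9)/(5 - 9) = -0.301437
L_2(8.3) = (8.3 - 3)/(7 - 3) × (8.3 - 5)/(7 - 5) × (8.3 - 9)/(7 - 9) = 0.765187
L_3(8.3) = (8.3 - 3)/(9 - 3) × (8.3 - 5)/(9 - 5) × (8.3 - 7)/(9 - 7) = 0.473688

P(8.3) = 13×L_0(8.3) + 2×L_1(8.3) + 6×L_2(8.3) + (-3)×L_3(8.3)
P(8.3) = 3.380500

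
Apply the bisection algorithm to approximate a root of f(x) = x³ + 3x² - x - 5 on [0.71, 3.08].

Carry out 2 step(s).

f(x) = x³ + 3x² - x - 5
Initial interval: [0.71, 3.08]

Iteration 1:
  c_1 = (0.710000 + 3.080000)/2 = 1.895000
  f(c_1) = f(1.895000) = 10.683067
  f(a) × f(c) < 0, new interval: [0.710000, 1.895000]
Iteration 2:
  c_2 = (0.710000 + 1.895000)/2 = 1.302500
  f(c_2) = f(1.302500) = 0.996718
  f(a) × f(c) < 0, new interval: [0.710000, 1.302500]

After 2 iteration(s), the approximation is c_2 = 1.302500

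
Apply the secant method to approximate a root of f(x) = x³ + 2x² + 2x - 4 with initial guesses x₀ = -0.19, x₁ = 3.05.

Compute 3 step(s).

f(x) = x³ + 2x² + 2x - 4
x₀ = -0.19, x₁ = 3.05

Secant formula: x_{n+1} = x_n - f(x_n)(x_n - x_{n-1})/(f(x_n) - f(x_{n-1}))

Iteration 1:
  f(-0.190000) = -4.314659
  f(3.050000) = 49.077625
  x_2 = 3.050000 - 49.077625×(3.050000 - (-0.190000))/(49.077625 - (-4.314659))
       = 0.071826
Iteration 2:
  f(3.050000) = 49.077625
  f(0.071826) = -3.845659
  x_3 = 0.071826 - (-3.845659)×(0.071826 - 3.050000)/(-3.845659 - 49.077625)
       = 0.288235
Iteration 3:
  f(0.071826) = -3.845659
  f(0.288235) = -3.233426
  x_4 = 0.288235 - (-3.233426)×(0.288235 - 0.071826)/(-3.233426 - (-3.845659))
       = 1.431167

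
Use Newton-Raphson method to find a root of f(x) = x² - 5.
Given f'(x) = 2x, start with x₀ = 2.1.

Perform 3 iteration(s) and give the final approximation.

f(x) = x² - 5
f'(x) = 2x
x₀ = 2.1

Newton-Raphson formula: x_{n+1} = x_n - f(x_n)/f'(x_n)

Iteration 1:
  f(2.100000) = -0.590000
  f'(2.100000) = 4.200000
  x_1 = 2.100000 - (-0.590000)/4.200000 = 2.240476
Iteration 2:
  f(2.240476) = 0.019734
  f'(2.240476) = 4.480952
  x_2 = 2.240476 - 0.019734/4.480952 = 2.236072
Iteration 3:
  f(2.236072) = 0.000019
  f'(2.236072) = 4.472145
  x_3 = 2.236072 - 0.000019/4.472145 = 2.236068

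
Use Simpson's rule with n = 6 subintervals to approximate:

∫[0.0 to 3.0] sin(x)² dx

f(x) = sin(x)²
a = 0.0, b = 3.0, n = 6
h = (b - a)/n = 0.500000

Simpson's rule: (h/3)[f(x₀) + 4f(x₁) + 2f(x₂) + ... + f(xₙ)]

x_0 = 0.0000, f(x_0) = 0.000000, coefficient = 1
x_1 = 0.5000, f(x_1) = 0.229849, coefficient = 4
x_2 = 1.0000, f(x_2) = 0.708073, coefficient = 2
x_3 = 1.5000, f(x_3) = 0.994996, coefficient = 4
x_4 = 2.0000, f(x_4) = 0.826822, coefficient = 2
x_5 = 2.5000, f(x_5) = 0.358169, coefficient = 4
x_6 = 3.0000, f(x_6) = 0.019915, coefficient = 1

I ≈ (0.500000/3) × 9.421761 = 1.570294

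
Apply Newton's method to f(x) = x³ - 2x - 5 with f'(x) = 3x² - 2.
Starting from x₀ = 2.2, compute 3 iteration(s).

f(x) = x³ - 2x - 5
f'(x) = 3x² - 2
x₀ = 2.2

Newton-Raphson formula: x_{n+1} = x_n - f(x_n)/f'(x_n)

Iteration 1:
  f(2.200000) = 1.248000
  f'(2.200000) = 12.520000
  x_1 = 2.200000 - 1.248000/12.520000 = 2.100319
Iteration 2:
  f(2.100319) = 0.064589
  f'(2.100319) = 11.234026
  x_2 = 2.100319 - 0.064589/11.234026 = 2.094570
Iteration 3:
  f(2.094570) = 0.000208
  f'(2.094570) = 11.161672
  x_3 = 2.094570 - 0.000208/11.161672 = 2.094551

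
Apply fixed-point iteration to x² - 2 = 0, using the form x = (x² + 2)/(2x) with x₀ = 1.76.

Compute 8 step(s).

Equation: x² - 2 = 0
Fixed-point form: x = (x² + 2)/(2x)
x₀ = 1.76

x_1 = g(1.760000) = 1.448182
x_2 = g(1.448182) = 1.414612
x_3 = g(1.414612) = 1.414214
x_4 = g(1.414214) = 1.414214
x_5 = g(1.414214) = 1.414214
x_6 = g(1.414214) = 1.414214
x_7 = g(1.414214) = 1.414214
x_8 = g(1.414214) = 1.414214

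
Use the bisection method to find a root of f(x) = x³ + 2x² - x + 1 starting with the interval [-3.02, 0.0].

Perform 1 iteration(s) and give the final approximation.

f(x) = x³ + 2x² - x + 1
Initial interval: [-3.02, 0.0]

Iteration 1:
  c_1 = (-3.020000 + 0.000000)/2 = -1.510000
  f(c_1) = f(-1.510000) = 3.627249
  f(a) × f(c) < 0, new interval: [-3.020000, -1.510000]

After 1 iteration(s), the approximation is c_1 = -1.510000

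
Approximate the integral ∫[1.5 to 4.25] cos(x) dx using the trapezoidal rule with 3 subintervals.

f(x) = cos(x)
a = 1.5, b = 4.25, n = 3
h = (b - a)/n = 0.916667

Trapezoidal rule: (h/2)[f(x₀) + 2f(x₁) + 2f(x₂) + ... + f(xₙ)]

x_0 = 1.5000, f(x_0) = 0.070737, coefficient = 1
x_1 = 2.4167, f(x_1) = -0.748549, coefficient = 2
x_2 = 3.3333, f(x_2) = -0.981674, coefficient = 2
x_3 = 4.2500, f(x_3) = -0.446087, coefficient = 1

I ≈ (0.916667/2) × -3.835795 = -1.758073
Exact value: -1.892484
Error: 0.134411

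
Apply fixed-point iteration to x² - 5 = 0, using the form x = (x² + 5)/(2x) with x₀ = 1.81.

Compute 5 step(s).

Equation: x² - 5 = 0
Fixed-point form: x = (x² + 5)/(2x)
x₀ = 1.81

x_1 = g(1.810000) = 2.286215
x_2 = g(2.286215) = 2.236618
x_3 = g(2.236618) = 2.236068
x_4 = g(2.236068) = 2.236068
x_5 = g(2.236068) = 2.236068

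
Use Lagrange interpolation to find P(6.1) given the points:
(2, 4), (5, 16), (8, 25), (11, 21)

Lagrange interpolation formula:
P(x) = Σ yᵢ × Lᵢ(x)
where Lᵢ(x) = Π_{j≠i} (x - xⱼ)/(xᵢ - xⱼ)

L_0(6.1) = (6.1 - 5)/(2 - 5) × (6.1 - 8)/(2 - 8) × (6.1 - 11)/(2 - 11) = -0.063216
L_1(6.1) = (6.1 - 2)/(5 - 2) × (6.1 - 8)/(5 - 8) × (6.1 - 11)/(5 - 11) = 0.706870
L_2(6.1) = (6.1 - 2)/(8 - 2) × (6.1 - 5)/(8 - 5) × (6.1 - 11)/(8 - 11) = 0.409241
L_3(6.1) = (6.1 - 2)/(11 - 2) × (6.1 - 5)/(11 - 5) × (6.1 - 8)/(11 - 8) = -0.052895

P(6.1) = 4×L_0(6.1) + 16×L_1(6.1) + 25×L_2(6.1) + 21×L_3(6.1)
P(6.1) = 20.177284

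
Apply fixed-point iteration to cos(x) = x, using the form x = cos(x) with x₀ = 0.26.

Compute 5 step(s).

Equation: cos(x) = x
Fixed-point form: x = cos(x)
x₀ = 0.26

x_1 = g(0.260000) = 0.966390
x_2 = g(0.966390) = 0.568274
x_3 = g(0.568274) = 0.842831
x_4 = g(0.842831) = 0.665352
x_5 = g(0.665352) = 0.786700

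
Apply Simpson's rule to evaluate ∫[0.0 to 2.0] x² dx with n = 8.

f(x) = x²
a = 0.0, b = 2.0, n = 8
h = (b - a)/n = 0.250000

Simpson's rule: (h/3)[f(x₀) + 4f(x₁) + 2f(x₂) + ... + f(xₙ)]

x_0 = 0.0000, f(x_0) = 0.000000, coefficient = 1
x_1 = 0.2500, f(x_1) = 0.062500, coefficient = 4
x_2 = 0.5000, f(x_2) = 0.250000, coefficient = 2
x_3 = 0.7500, f(x_3) = 0.562500, coefficient = 4
x_4 = 1.0000, f(x_4) = 1.000000, coefficient = 2
x_5 = 1.2500, f(x_5) = 1.562500, coefficient = 4
x_6 = 1.5000, f(x_6) = 2.250000, coefficient = 2
x_7 = 1.7500, f(x_7) = 3.062500, coefficient = 4
x_8 = 2.0000, f(x_8) = 4.000000, coefficient = 1

I ≈ (0.250000/3) × 32.000000 = 2.666667
Exact value: 2.666667
Error: 0.000000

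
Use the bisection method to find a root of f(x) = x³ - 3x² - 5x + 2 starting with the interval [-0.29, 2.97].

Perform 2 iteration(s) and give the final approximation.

f(x) = x³ - 3x² - 5x + 2
Initial interval: [-0.29, 2.97]

Iteration 1:
  c_1 = (-0.290000 + 2.970000)/2 = 1.340000
  f(c_1) = f(1.340000) = -7.680696
  f(a) × f(c) < 0, new interval: [-0.290000, 1.340000]
Iteration 2:
  c_2 = (-0.290000 + 1.340000)/2 = 0.525000
  f(c_2) = f(0.525000) = -1.307172
  f(a) × f(c) < 0, new interval: [-0.290000, 0.525000]

After 2 iteration(s), the approximation is c_2 = 0.525000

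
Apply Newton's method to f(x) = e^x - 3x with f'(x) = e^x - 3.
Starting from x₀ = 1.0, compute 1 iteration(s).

f(x) = e^x - 3x
f'(x) = e^x - 3
x₀ = 1.0

Newton-Raphson formula: x_{n+1} = x_n - f(x_n)/f'(x_n)

Iteration 1:
  f(1.000000) = -0.281718
  f'(1.000000) = -0.281718
  x_1 = 1.000000 - (-0.281718)/(-0.281718) = 0.000000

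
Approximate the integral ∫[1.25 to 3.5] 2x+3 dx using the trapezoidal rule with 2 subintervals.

f(x) = 2x+3
a = 1.25, b = 3.5, n = 2
h = (b - a)/n = 1.125000

Trapezoidal rule: (h/2)[f(x₀) + 2f(x₁) + 2f(x₂) + ... + f(xₙ)]

x_0 = 1.2500, f(x_0) = 5.500000, coefficient = 1
x_1 = 2.3750, f(x_1) = 7.750000, coefficient = 2
x_2 = 3.5000, f(x_2) = 10.000000, coefficient = 1

I ≈ (1.125000/2) × 31.000000 = 17.437500
Exact value: 17.437500
Error: 0.000000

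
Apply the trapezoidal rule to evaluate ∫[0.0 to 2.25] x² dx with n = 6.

f(x) = x²
a = 0.0, b = 2.25, n = 6
h = (b - a)/n = 0.375000

Trapezoidal rule: (h/2)[f(x₀) + 2f(x₁) + 2f(x₂) + ... + f(xₙ)]

x_0 = 0.0000, f(x_0) = 0.000000, coefficient = 1
x_1 = 0.3750, f(x_1) = 0.140625, coefficient = 2
x_2 = 0.7500, f(x_2) = 0.562500, coefficient = 2
x_3 = 1.1250, f(x_3) = 1.265625, coefficient = 2
x_4 = 1.5000, f(x_4) = 2.250000, coefficient = 2
x_5 = 1.8750, f(x_5) = 3.515625, coefficient = 2
x_6 = 2.2500, f(x_6) = 5.062500, coefficient = 1

I ≈ (0.375000/2) × 20.531250 = 3.849609
Exact value: 3.796875
Error: 0.052734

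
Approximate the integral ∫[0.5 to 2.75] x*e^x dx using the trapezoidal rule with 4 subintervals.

f(x) = x*e^x
a = 0.5, b = 2.75, n = 4
h = (b - a)/n = 0.562500

Trapezoidal rule: (h/2)[f(x₀) + 2f(x₁) + 2f(x₂) + ... + f(xₙ)]

x_0 = 0.5000, f(x_0) = 0.824361, coefficient = 1
x_1 = 1.0625, f(x_1) = 3.074446, coefficient = 2
x_2 = 1.6250, f(x_2) = 8.252431, coefficient = 2
x_3 = 2.1875, f(x_3) = 19.496975, coefficient = 2
x_4 = 2.7500, f(x_4) = 43.017238, coefficient = 1

I ≈ (0.562500/2) × 105.489302 = 29.668866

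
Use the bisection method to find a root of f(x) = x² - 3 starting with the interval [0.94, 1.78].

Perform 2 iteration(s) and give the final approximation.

f(x) = x² - 3
Initial interval: [0.94, 1.78]

Iteration 1:
  c_1 = (0.940000 + 1.780000)/2 = 1.360000
  f(c_1) = f(1.360000) = -1.150400
  f(a) × f(c) ≥ 0, new interval: [1.360000, 1.780000]
Iteration 2:
  c_2 = (1.360000 + 1.780000)/2 = 1.570000
  f(c_2) = f(1.570000) = -0.535100
  f(a) × f(c) ≥ 0, new interval: [1.570000, 1.780000]

After 2 iteration(s), the approximation is c_2 = 1.570000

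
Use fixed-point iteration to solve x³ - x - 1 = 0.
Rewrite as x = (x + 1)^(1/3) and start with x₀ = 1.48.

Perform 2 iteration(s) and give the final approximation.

Equation: x³ - x - 1 = 0
Fixed-point form: x = (x + 1)^(1/3)
x₀ = 1.48

x_1 = g(1.480000) = 1.353580
x_2 = g(1.353580) = 1.330178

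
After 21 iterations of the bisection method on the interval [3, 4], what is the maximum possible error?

Bisection error bound: |error| ≤ (b-a)/2^n
|error| ≤ (4 - 3)/2^21 = 1/2^21
|error| ≤ 0.0000004768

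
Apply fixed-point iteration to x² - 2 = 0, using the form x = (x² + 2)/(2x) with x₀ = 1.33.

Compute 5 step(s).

Equation: x² - 2 = 0
Fixed-point form: x = (x² + 2)/(2x)
x₀ = 1.33

x_1 = g(1.330000) = 1.416880
x_2 = g(1.416880) = 1.414216
x_3 = g(1.414216) = 1.414214
x_4 = g(1.414214) = 1.414214
x_5 = g(1.414214) = 1.414214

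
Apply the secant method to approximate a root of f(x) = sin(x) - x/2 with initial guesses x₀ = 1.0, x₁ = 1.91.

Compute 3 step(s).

f(x) = sin(x) - x/2
x₀ = 1.0, x₁ = 1.91

Secant formula: x_{n+1} = x_n - f(x_n)(x_n - x_{n-1})/(f(x_n) - f(x_{n-1}))

Iteration 1:
  f(1.000000) = 0.341471
  f(1.910000) = -0.011980
  x_2 = 1.910000 - (-0.011980)×(1.910000 - 1.000000)/(-0.011980 - 0.341471)
       = 1.879156
Iteration 2:
  f(1.910000) = -0.011980
  f(1.879156) = 0.013255
  x_3 = 1.879156 - 0.013255×(1.879156 - 1.910000)/(0.013255 - (-0.011980))
       = 1.895357
Iteration 3:
  f(1.879156) = 0.013255
  f(1.895357) = 0.000112
  x_4 = 1.895357 - 0.000112×(1.895357 - 1.879156)/(0.000112 - 0.013255)
       = 1.895496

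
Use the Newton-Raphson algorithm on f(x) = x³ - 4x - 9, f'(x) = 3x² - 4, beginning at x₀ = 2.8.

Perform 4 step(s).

f(x) = x³ - 4x - 9
f'(x) = 3x² - 4
x₀ = 2.8

Newton-Raphson formula: x_{n+1} = x_n - f(x_n)/f'(x_n)

Iteration 1:
  f(2.800000) = 1.752000
  f'(2.800000) = 19.520000
  x_1 = 2.800000 - 1.752000/19.520000 = 2.710246
Iteration 2:
  f(2.710246) = 0.066946
  f'(2.710246) = 18.036299
  x_2 = 2.710246 - 0.066946/18.036299 = 2.706534
Iteration 3:
  f(2.706534) = 0.000112
  f'(2.706534) = 17.975982
  x_3 = 2.706534 - 0.000112/17.975982 = 2.706528
Iteration 4:
  f(2.706528) = 0.000000
  f'(2.706528) = 17.975881
  x_4 = 2.706528 - 0.000000/17.975881 = 2.706528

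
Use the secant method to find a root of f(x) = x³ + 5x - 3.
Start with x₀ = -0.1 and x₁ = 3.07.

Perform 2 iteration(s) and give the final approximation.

f(x) = x³ + 5x - 3
x₀ = -0.1, x₁ = 3.07

Secant formula: x_{n+1} = x_n - f(x_n)(x_n - x_{n-1})/(f(x_n) - f(x_{n-1}))

Iteration 1:
  f(-0.100000) = -3.501000
  f(3.070000) = 41.284443
  x_2 = 3.070000 - 41.284443×(3.070000 - (-0.100000))/(41.284443 - (-3.501000))
       = 0.147808
Iteration 2:
  f(3.070000) = 41.284443
  f(0.147808) = -2.257733
  x_3 = 0.147808 - (-2.257733)×(0.147808 - 3.070000)/(-2.257733 - 41.284443)
       = 0.299328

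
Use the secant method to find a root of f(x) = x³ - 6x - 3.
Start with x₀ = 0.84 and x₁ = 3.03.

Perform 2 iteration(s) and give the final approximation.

f(x) = x³ - 6x - 3
x₀ = 0.84, x₁ = 3.03

Secant formula: x_{n+1} = x_n - f(x_n)(x_n - x_{n-1})/(f(x_n) - f(x_{n-1}))

Iteration 1:
  f(0.840000) = -7.447296
  f(3.030000) = 6.638127
  x_2 = 3.030000 - 6.638127×(3.030000 - 0.840000)/(6.638127 - (-7.447296))
       = 1.997905
Iteration 2:
  f(3.030000) = 6.638127
  f(1.997905) = -7.012545
  x_3 = 1.997905 - (-7.012545)×(1.997905 - 3.030000)/(-7.012545 - 6.638127)
       = 2.528107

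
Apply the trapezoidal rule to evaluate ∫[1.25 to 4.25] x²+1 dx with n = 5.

f(x) = x²+1
a = 1.25, b = 4.25, n = 5
h = (b - a)/n = 0.600000

Trapezoidal rule: (h/2)[f(x₀) + 2f(x₁) + 2f(x₂) + ... + f(xₙ)]

x_0 = 1.2500, f(x_0) = 2.562500, coefficient = 1
x_1 = 1.8500, f(x_1) = 4.422500, coefficient = 2
x_2 = 2.4500, f(x_2) = 7.002500, coefficient = 2
x_3 = 3.0500, f(x_3) = 10.302500, coefficient = 2
x_4 = 3.6500, f(x_4) = 14.322500, coefficient = 2
x_5 = 4.2500, f(x_5) = 19.062500, coefficient = 1

I ≈ (0.600000/2) × 93.725000 = 28.117500
Exact value: 27.937500
Error: 0.180000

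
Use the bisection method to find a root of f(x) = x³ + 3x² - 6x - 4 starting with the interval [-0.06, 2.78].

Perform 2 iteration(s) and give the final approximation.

f(x) = x³ + 3x² - 6x - 4
Initial interval: [-0.06, 2.78]

Iteration 1:
  c_1 = (-0.060000 + 2.780000)/2 = 1.360000
  f(c_1) = f(1.360000) = -4.095744
  f(a) × f(c) ≥ 0, new interval: [1.360000, 2.780000]
Iteration 2:
  c_2 = (1.360000 + 2.780000)/2 = 2.070000
  f(c_2) = f(2.070000) = 5.304443
  f(a) × f(c) < 0, new interval: [1.360000, 2.070000]

After 2 iteration(s), the approximation is c_2 = 2.070000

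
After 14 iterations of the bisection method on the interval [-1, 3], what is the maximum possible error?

Bisection error bound: |error| ≤ (b-a)/2^n
|error| ≤ (3 - (-1))/2^14 = 4/2^14
|error| ≤ 0.0002441406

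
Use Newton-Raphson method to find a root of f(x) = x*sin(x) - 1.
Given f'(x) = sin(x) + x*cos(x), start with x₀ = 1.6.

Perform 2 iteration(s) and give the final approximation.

f(x) = x*sin(x) - 1
f'(x) = sin(x) + x*cos(x)
x₀ = 1.6

Newton-Raphson formula: x_{n+1} = x_n - f(x_n)/f'(x_n)

Iteration 1:
  f(1.600000) = 0.599318
  f'(1.600000) = 0.952854
  x_1 = 1.600000 - 0.599318/0.952854 = 0.971029
Iteration 2:
  f(0.971029) = -0.198448
  f'(0.971029) = 1.373565
  x_2 = 0.971029 - (-0.198448)/1.373565 = 1.115505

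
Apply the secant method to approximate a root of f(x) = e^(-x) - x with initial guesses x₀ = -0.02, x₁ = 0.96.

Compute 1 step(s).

f(x) = e^(-x) - x
x₀ = -0.02, x₁ = 0.96

Secant formula: x_{n+1} = x_n - f(x_n)(x_n - x_{n-1})/(f(x_n) - f(x_{n-1}))

Iteration 1:
  f(-0.020000) = 1.040201
  f(0.960000) = -0.577107
  x_2 = 0.960000 - (-0.577107)×(0.960000 - (-0.020000))/(-0.577107 - 1.040201)
       = 0.610305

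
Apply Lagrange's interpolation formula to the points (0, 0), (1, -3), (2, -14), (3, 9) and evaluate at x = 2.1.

Lagrange interpolation formula:
P(x) = Σ yᵢ × Lᵢ(x)
where Lᵢ(x) = Π_{j≠i} (x - xⱼ)/(xᵢ - xⱼ)

L_0(2.1) = (2.1 - 1)/(0 - 1) × (2.1 - 2)/(0 - 2) × (2.1 - 3)/(0 - 3) = 0.016500
L_1(2.1) = (2.1 - 0)/(1 - 0) × (2.1 - 2)/(1 - 2) × (2.1 - 3)/(1 - 3) = -0.094500
L_2(2.1) = (2.1 - 0)/(2 - 0) × (2.1 - 1)/(2 - 1) × (2.1 - 3)/(2 - 3) = 1.039500
L_3(2.1) = (2.1 - 0)/(3 - 0) × (2.1 - 1)/(3 - 1) × (2.1 - 2)/(3 - 2) = 0.038500

P(2.1) = 0×L_0(2.1) + (-3)×L_1(2.1) + (-14)×L_2(2.1) + 9×L_3(2.1)
P(2.1) = -13.923000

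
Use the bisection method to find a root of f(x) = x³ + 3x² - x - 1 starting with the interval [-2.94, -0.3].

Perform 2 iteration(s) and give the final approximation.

f(x) = x³ + 3x² - x - 1
Initial interval: [-2.94, -0.3]

Iteration 1:
  c_1 = (-2.940000 + (-0.300000))/2 = -1.620000
  f(c_1) = f(-1.620000) = 4.241672
  f(a) × f(c) ≥ 0, new interval: [-1.620000, -0.300000]
Iteration 2:
  c_2 = (-1.620000 + (-0.300000))/2 = -0.960000
  f(c_2) = f(-0.960000) = 1.840064
  f(a) × f(c) ≥ 0, new interval: [-0.960000, -0.300000]

After 2 iteration(s), the approximation is c_2 = -0.960000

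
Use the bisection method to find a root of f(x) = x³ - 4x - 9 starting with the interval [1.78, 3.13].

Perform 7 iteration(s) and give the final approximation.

f(x) = x³ - 4x - 9
Initial interval: [1.78, 3.13]

Iteration 1:
  c_1 = (1.780000 + 3.130000)/2 = 2.455000
  f(c_1) = f(2.455000) = -4.023654
  f(a) × f(c) ≥ 0, new interval: [2.455000, 3.130000]
Iteration 2:
  c_2 = (2.455000 + 3.130000)/2 = 2.792500
  f(c_2) = f(2.792500) = 1.606072
  f(a) × f(c) < 0, new interval: [2.455000, 2.792500]
Iteration 3:
  c_3 = (2.455000 + 2.792500)/2 = 2.623750
  f(c_3) = f(2.623750) = -1.432937
  f(a) × f(c) ≥ 0, new interval: [2.623750, 2.792500]
Iteration 4:
  c_4 = (2.623750 + 2.792500)/2 = 2.708125
  f(c_4) = f(2.708125) = 0.028729
  f(a) × f(c) < 0, new interval: [2.623750, 2.708125]
Iteration 5:
  c_5 = (2.623750 + 2.708125)/2 = 2.665938
  f(c_5) = f(2.665938) = -0.716338
  f(a) × f(c) ≥ 0, new interval: [2.665938, 2.708125]
Iteration 6:
  c_6 = (2.665938 + 2.708125)/2 = 2.687031
  f(c_6) = f(2.687031) = -0.347391
  f(a) × f(c) ≥ 0, new interval: [2.687031, 2.708125]
Iteration 7:
  c_7 = (2.687031 + 2.708125)/2 = 2.697578
  f(c_7) = f(2.697578) = -0.160231
  f(a) × f(c) ≥ 0, new interval: [2.697578, 2.708125]

After 7 iteration(s), the approximation is c_7 = 2.697578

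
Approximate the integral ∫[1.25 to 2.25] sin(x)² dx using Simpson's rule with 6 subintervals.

f(x) = sin(x)²
a = 1.25, b = 2.25, n = 6
h = (b - a)/n = 0.166667

Simpson's rule: (h/3)[f(x₀) + 4f(x₁) + 2f(x₂) + ... + f(xₙ)]

x_0 = 1.2500, f(x_0) = 0.900572, coefficient = 1
x_1 = 1.4167, f(x_1) = 0.976432, coefficient = 4
x_2 = 1.5833, f(x_2) = 0.999843, coefficient = 2
x_3 = 1.7500, f(x_3) = 0.968228, coefficient = 4
x_4 = 1.9167, f(x_4) = 0.885068, coefficient = 2
x_5 = 2.0833, f(x_5) = 0.759518, coefficient = 4
x_6 = 2.2500, f(x_6) = 0.605398, coefficient = 1

I ≈ (0.166667/3) × 16.092503 = 0.894028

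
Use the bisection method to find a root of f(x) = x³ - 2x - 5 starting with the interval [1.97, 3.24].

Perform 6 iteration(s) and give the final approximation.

f(x) = x³ - 2x - 5
Initial interval: [1.97, 3.24]

Iteration 1:
  c_1 = (1.970000 + 3.240000)/2 = 2.605000
  f(c_1) = f(2.605000) = 7.467595
  f(a) × f(c) < 0, new interval: [1.970000, 2.605000]
Iteration 2:
  c_2 = (1.970000 + 2.605000)/2 = 2.287500
  f(c_2) = f(2.287500) = 2.394701
  f(a) × f(c) < 0, new interval: [1.970000, 2.287500]
Iteration 3:
  c_3 = (1.970000 + 2.287500)/2 = 2.128750
  f(c_3) = f(2.128750) = 0.389094
  f(a) × f(c) < 0, new interval: [1.970000, 2.128750]
Iteration 4:
  c_4 = (1.970000 + 2.128750)/2 = 2.049375
  f(c_4) = f(2.049375) = -0.491502
  f(a) × f(c) ≥ 0, new interval: [2.049375, 2.128750]
Iteration 5:
  c_5 = (2.049375 + 2.128750)/2 = 2.089062
  f(c_5) = f(2.089062) = -0.061076
  f(a) × f(c) ≥ 0, new interval: [2.089062, 2.128750]
Iteration 6:
  c_6 = (2.089062 + 2.128750)/2 = 2.108906
  f(c_6) = f(2.108906) = 0.161518
  f(a) × f(c) < 0, new interval: [2.089062, 2.108906]

After 6 iteration(s), the approximation is c_6 = 2.108906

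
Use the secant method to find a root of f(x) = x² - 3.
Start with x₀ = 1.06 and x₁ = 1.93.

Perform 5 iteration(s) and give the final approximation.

f(x) = x² - 3
x₀ = 1.06, x₁ = 1.93

Secant formula: x_{n+1} = x_n - f(x_n)(x_n - x_{n-1})/(f(x_n) - f(x_{n-1}))

Iteration 1:
  f(1.060000) = -1.876400
  f(1.930000) = 0.724900
  x_2 = 1.930000 - 0.724900×(1.930000 - 1.060000)/(0.724900 - (-1.876400))
       = 1.687559
Iteration 2:
  f(1.930000) = 0.724900
  f(1.687559) = -0.152146
  x_3 = 1.687559 - (-0.152146)×(1.687559 - 1.930000)/(-0.152146 - 0.724900)
       = 1.729616
Iteration 3:
  f(1.687559) = -0.152146
  f(1.729616) = -0.008428
  x_4 = 1.729616 - (-0.008428)×(1.729616 - 1.687559)/(-0.008428 - (-0.152146))
       = 1.732083
Iteration 4:
  f(1.729616) = -0.008428
  f(1.732083) = 0.000110
  x_5 = 1.732083 - 0.000110×(1.732083 - 1.729616)/(0.000110 - (-0.008428))
       = 1.732051
Iteration 5:
  f(1.732083) = 0.000110
  f(1.732051) = 0.000000
  x_6 = 1.732051 - 0.000000×(1.732051 - 1.732083)/(0.000000 - 0.000110)
       = 1.732051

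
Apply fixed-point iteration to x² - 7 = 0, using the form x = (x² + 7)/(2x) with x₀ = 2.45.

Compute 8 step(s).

Equation: x² - 7 = 0
Fixed-point form: x = (x² + 7)/(2x)
x₀ = 2.45

x_1 = g(2.450000) = 2.653571
x_2 = g(2.653571) = 2.645763
x_3 = g(2.645763) = 2.645751
x_4 = g(2.645751) = 2.645751
x_5 = g(2.645751) = 2.645751
x_6 = g(2.645751) = 2.645751
x_7 = g(2.645751) = 2.645751
x_8 = g(2.645751) = 2.645751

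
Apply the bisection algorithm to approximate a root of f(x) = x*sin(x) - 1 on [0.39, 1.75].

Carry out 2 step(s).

f(x) = x*sin(x) - 1
Initial interval: [0.39, 1.75]

Iteration 1:
  c_1 = (0.390000 + 1.750000)/2 = 1.070000
  f(c_1) = f(1.070000) = -0.061395
  f(a) × f(c) ≥ 0, new interval: [1.070000, 1.750000]
Iteration 2:
  c_2 = (1.070000 + 1.750000)/2 = 1.410000
  f(c_2) = f(1.410000) = 0.391811
  f(a) × f(c) < 0, new interval: [1.070000, 1.410000]

After 2 iteration(s), the approximation is c_2 = 1.410000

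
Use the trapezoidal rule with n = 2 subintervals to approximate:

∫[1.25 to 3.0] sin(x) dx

f(x) = sin(x)
a = 1.25, b = 3.0, n = 2
h = (b - a)/n = 0.875000

Trapezoidal rule: (h/2)[f(x₀) + 2f(x₁) + 2f(x₂) + ... + f(xₙ)]

x_0 = 1.2500, f(x_0) = 0.948985, coefficient = 1
x_1 = 2.1250, f(x_1) = 0.850320, coefficient = 2
x_2 = 3.0000, f(x_2) = 0.141120, coefficient = 1

I ≈ (0.875000/2) × 2.790744 = 1.220951
Exact value: 1.305315
Error: 0.084364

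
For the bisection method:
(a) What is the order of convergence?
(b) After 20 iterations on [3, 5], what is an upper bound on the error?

(a) Bisection has linear (order 1) convergence; the error is halved each step.

(b) Error bound = (b-a)/2^n = (5 - 3)/2^{20}
    = 2/2^{20}

(a) 1 (linear); (b) error ≤ 1.91e-06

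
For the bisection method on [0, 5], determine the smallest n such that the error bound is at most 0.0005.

We need (b-a)/2^n ≤ 0.0005
(5 - 0)/2^n ≤ 0.0005
5/2^n ≤ 0.0005
2^n ≥ 10000
n ≥ log₂(10000) = 13.29
n ≥ 14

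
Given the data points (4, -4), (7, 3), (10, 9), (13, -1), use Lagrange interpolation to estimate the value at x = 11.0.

Lagrange interpolation formula:
P(x) = Σ yᵢ × Lᵢ(x)
where Lᵢ(x) = Π_{j≠i} (x - xⱼ)/(xᵢ - xⱼ)

L_0(11.0) = (11.0 - 7)/(4 - 7) × (11.0 - 10)/(4 - 10) × (11.0 - 13)/(4 - 13) = 0.049383
L_1(11.0) = (11.0 - 4)/(7 - 4) × (11.0 - 10)/(7 - 10) × (11.0 - 13)/(7 - 13) = -0.259259
L_2(11.0) = (11.0 - 4)/(10 - 4) × (11.0 - 7)/(10 - 7) × (11.0 - 13)/(10 - 13) = 1.037037
L_3(11.0) = (11.0 - 4)/(13 - 4) × (11.0 - 7)/(13 - 7) × (11.0 - 10)/(13 - 10) = 0.172840

P(11.0) = (-4)×L_0(11.0) + 3×L_1(11.0) + 9×L_2(11.0) + (-1)×L_3(11.0)
P(11.0) = 8.185185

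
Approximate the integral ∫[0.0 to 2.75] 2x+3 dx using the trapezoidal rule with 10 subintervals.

f(x) = 2x+3
a = 0.0, b = 2.75, n = 10
h = (b - a)/n = 0.275000

Trapezoidal rule: (h/2)[f(x₀) + 2f(x₁) + 2f(x₂) + ... + f(xₙ)]

x_0 = 0.0000, f(x_0) = 3.000000, coefficient = 1
x_1 = 0.2750, f(x_1) = 3.550000, coefficient = 2
x_2 = 0.5500, f(x_2) = 4.100000, coefficient = 2
x_3 = 0.8250, f(x_3) = 4.650000, coefficient = 2
x_4 = 1.1000, f(x_4) = 5.200000, coefficient = 2
x_5 = 1.3750, f(x_5) = 5.750000, coefficient = 2
x_6 = 1.6500, f(x_6) = 6.300000, coefficient = 2
x_7 = 1.9250, f(x_7) = 6.850000, coefficient = 2
x_8 = 2.2000, f(x_8) = 7.400000, coefficient = 2
x_9 = 2.4750, f(x_9) = 7.950000, coefficient = 2
x_10 = 2.7500, f(x_10) = 8.500000, coefficient = 1

I ≈ (0.275000/2) × 115.000000 = 15.812500
Exact value: 15.812500
Error: 0.000000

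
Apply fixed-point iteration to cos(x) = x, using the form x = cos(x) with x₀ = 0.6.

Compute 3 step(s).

Equation: cos(x) = x
Fixed-point form: x = cos(x)
x₀ = 0.6

x_1 = g(0.600000) = 0.825336
x_2 = g(0.825336) = 0.678310
x_3 = g(0.678310) = 0.778634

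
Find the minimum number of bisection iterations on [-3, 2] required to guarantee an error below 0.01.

We need (b-a)/2^n ≤ 0.01
(2 - (-3))/2^n ≤ 0.01
5/2^n ≤ 0.01
2^n ≥ 500
n ≥ log₂(500) = 8.97
n ≥ 9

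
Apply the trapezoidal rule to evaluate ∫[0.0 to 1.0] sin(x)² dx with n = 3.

f(x) = sin(x)²
a = 0.0, b = 1.0, n = 3
h = (b - a)/n = 0.333333

Trapezoidal rule: (h/2)[f(x₀) + 2f(x₁) + 2f(x₂) + ... + f(xₙ)]

x_0 = 0.0000, f(x_0) = 0.000000, coefficient = 1
x_1 = 0.3333, f(x_1) = 0.107056, coefficient = 2
x_2 = 0.6667, f(x_2) = 0.382381, coefficient = 2
x_3 = 1.0000, f(x_3) = 0.708073, coefficient = 1

I ≈ (0.333333/2) × 1.686949 = 0.281158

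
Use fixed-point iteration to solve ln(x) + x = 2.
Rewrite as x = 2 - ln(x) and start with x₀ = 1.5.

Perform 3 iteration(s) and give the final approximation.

Equation: ln(x) + x = 2
Fixed-point form: x = 2 - ln(x)
x₀ = 1.5

x_1 = g(1.500000) = 1.594535
x_2 = g(1.594535) = 1.533418
x_3 = g(1.533418) = 1.572501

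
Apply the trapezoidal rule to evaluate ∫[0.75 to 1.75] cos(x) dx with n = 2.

f(x) = cos(x)
a = 0.75, b = 1.75, n = 2
h = (b - a)/n = 0.500000

Trapezoidal rule: (h/2)[f(x₀) + 2f(x₁) + 2f(x₂) + ... + f(xₙ)]

x_0 = 0.7500, f(x_0) = 0.731689, coefficient = 1
x_1 = 1.2500, f(x_1) = 0.315322, coefficient = 2
x_2 = 1.7500, f(x_2) = -0.178246, coefficient = 1

I ≈ (0.500000/2) × 1.184088 = 0.296022
Exact value: 0.302347
Error: 0.006325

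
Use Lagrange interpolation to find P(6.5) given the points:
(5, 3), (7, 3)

Lagrange interpolation formula:
P(x) = Σ yᵢ × Lᵢ(x)
where Lᵢ(x) = Π_{j≠i} (x - xⱼ)/(xᵢ - xⱼ)

L_0(6.5) = (6.5 - 7)/(5 - 7) = 0.250000
L_1(6.5) = (6.5 - 5)/(7 - 5) = 0.750000

P(6.5) = 3×L_0(6.5) + 3×L_1(6.5)
P(6.5) = 3.000000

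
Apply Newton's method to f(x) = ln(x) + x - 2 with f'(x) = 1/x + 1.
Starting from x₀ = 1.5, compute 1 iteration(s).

f(x) = ln(x) + x - 2
f'(x) = 1/x + 1
x₀ = 1.5

Newton-Raphson formula: x_{n+1} = x_n - f(x_n)/f'(x_n)

Iteration 1:
  f(1.500000) = -0.094535
  f'(1.500000) = 1.666667
  x_1 = 1.500000 - (-0.094535)/1.666667 = 1.556721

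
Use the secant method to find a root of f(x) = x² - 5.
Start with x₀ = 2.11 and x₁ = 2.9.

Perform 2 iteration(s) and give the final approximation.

f(x) = x² - 5
x₀ = 2.11, x₁ = 2.9

Secant formula: x_{n+1} = x_n - f(x_n)(x_n - x_{n-1})/(f(x_n) - f(x_{n-1}))

Iteration 1:
  f(2.110000) = -0.547900
  f(2.900000) = 3.410000
  x_2 = 2.900000 - 3.410000×(2.900000 - 2.110000)/(3.410000 - (-0.547900))
       = 2.219361
Iteration 2:
  f(2.900000) = 3.410000
  f(2.219361) = -0.074436
  x_3 = 2.219361 - (-0.074436)×(2.219361 - 2.900000)/(-0.074436 - 3.410000)
       = 2.233901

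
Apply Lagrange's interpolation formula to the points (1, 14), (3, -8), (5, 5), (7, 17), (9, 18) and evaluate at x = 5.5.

Lagrange interpolation formula:
P(x) = Σ yᵢ × Lᵢ(x)
where Lᵢ(x) = Π_{j≠i} (x - xⱼ)/(xᵢ - xⱼ)

L_0(5.5) = (5.5 - 3)/(1 - 3) × (5.5 - 5)/(1 - 5) × (5.5 - 7)/(1 - 7) × (5.5 - 9)/(1 - 9) = 0.017090
L_1(5.5) = (5.5 - 1)/(3 - 1) × (5.5 - 5)/(3 - 5) × (5.5 - 7)/(3 - 7) × (5.5 - 9)/(3 - 9) = -0.123047
L_2(5.5) = (5.5 - 1)/(5 - 1) × (5.5 - 3)/(5 - 3) × (5.5 - 7)/(5 - 7) × (5.5 - 9)/(5 - 9) = 0.922852
L_3(5.5) = (5.5 - 1)/(7 - 1) × (5.5 - 3)/(7 - 3) × (5.5 - 5)/(7 - 5) × (5.5 - 9)/(7 - 9) = 0.205078
L_4(5.5) = (5.5 - 1)/(9 - 1) × (5.5 - 3)/(9 - 3) × (5.5 - 5)/(9 - 5) × (5.5 - 7)/(9 - 7) = -0.021973

P(5.5) = 14×L_0(5.5) + (-8)×L_1(5.5) + 5×L_2(5.5) + 17×L_3(5.5) + 18×L_4(5.5)
P(5.5) = 8.928711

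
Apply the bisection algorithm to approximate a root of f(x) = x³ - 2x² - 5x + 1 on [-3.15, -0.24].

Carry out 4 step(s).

f(x) = x³ - 2x² - 5x + 1
Initial interval: [-3.15, -0.24]

Iteration 1:
  c_1 = (-3.150000 + (-0.240000))/2 = -1.695000
  f(c_1) = f(-1.695000) = -1.140827
  f(a) × f(c) ≥ 0, new interval: [-1.695000, -0.240000]
Iteration 2:
  c_2 = (-1.695000 + (-0.240000))/2 = -0.967500
  f(c_2) = f(-0.967500) = 3.059753
  f(a) × f(c) < 0, new interval: [-1.695000, -0.967500]
Iteration 3:
  c_3 = (-1.695000 + (-0.967500))/2 = -1.331250
  f(c_3) = f(-1.331250) = 1.752520
  f(a) × f(c) < 0, new interval: [-1.695000, -1.331250]
Iteration 4:
  c_4 = (-1.695000 + (-1.331250))/2 = -1.513125
  f(c_4) = f(-1.513125) = 0.522159
  f(a) × f(c) < 0, new interval: [-1.695000, -1.513125]

After 4 iteration(s), the approximation is c_4 = -1.513125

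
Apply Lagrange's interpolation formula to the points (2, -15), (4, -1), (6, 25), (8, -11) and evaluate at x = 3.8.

Lagrange interpolation formula:
P(x) = Σ yᵢ × Lᵢ(x)
where Lᵢ(x) = Π_{j≠i} (x - xⱼ)/(xᵢ - xⱼ)

L_0(3.8) = (3.8 - 4)/(2 - 4) × (3.8 - 6)/(2 - 6) × (3.8 - 8)/(2 - 8) = 0.038500
L_1(3.8) = (3.8 - 2)/(4 - 2) × (3.8 - 6)/(4 - 6) × (3.8 - 8)/(4 - 8) = 1.039500
L_2(3.8) = (3.8 - 2)/(6 - 2) × (3.8 - 4)/(6 - 4) × (3.8 - 8)/(6 - 8) = -0.094500
L_3(3.8) = (3.8 - 2)/(8 - 2) × (3.8 - 4)/(8 - 4) × (3.8 - 6)/(8 - 6) = 0.016500

P(3.8) = (-15)×L_0(3.8) + (-1)×L_1(3.8) + 25×L_2(3.8) + (-11)×L_3(3.8)
P(3.8) = -4.161000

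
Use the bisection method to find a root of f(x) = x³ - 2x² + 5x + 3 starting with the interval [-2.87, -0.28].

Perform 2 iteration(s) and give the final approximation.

f(x) = x³ - 2x² + 5x + 3
Initial interval: [-2.87, -0.28]

Iteration 1:
  c_1 = (-2.870000 + (-0.280000))/2 = -1.575000
  f(c_1) = f(-1.575000) = -13.743234
  f(a) × f(c) ≥ 0, new interval: [-1.575000, -0.280000]
Iteration 2:
  c_2 = (-1.575000 + (-0.280000))/2 = -0.927500
  f(c_2) = f(-0.927500) = -4.155900
  f(a) × f(c) ≥ 0, new interval: [-0.927500, -0.280000]

After 2 iteration(s), the approximation is c_2 = -0.927500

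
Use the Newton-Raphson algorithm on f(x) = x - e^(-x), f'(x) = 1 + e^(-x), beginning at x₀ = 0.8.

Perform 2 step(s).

f(x) = x - e^(-x)
f'(x) = 1 + e^(-x)
x₀ = 0.8

Newton-Raphson formula: x_{n+1} = x_n - f(x_n)/f'(x_n)

Iteration 1:
  f(0.800000) = 0.350671
  f'(0.800000) = 1.449329
  x_1 = 0.800000 - 0.350671/1.449329 = 0.558046
Iteration 2:
  f(0.558046) = -0.014280
  f'(0.558046) = 1.572326
  x_2 = 0.558046 - (-0.014280)/1.572326 = 0.567128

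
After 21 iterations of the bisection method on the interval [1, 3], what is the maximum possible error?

Bisection error bound: |error| ≤ (b-a)/2^n
|error| ≤ (3 - 1)/2^21 = 2/2^21
|error| ≤ 0.0000009537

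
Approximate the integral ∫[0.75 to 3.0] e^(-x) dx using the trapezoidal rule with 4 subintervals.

f(x) = e^(-x)
a = 0.75, b = 3.0, n = 4
h = (b - a)/n = 0.562500

Trapezoidal rule: (h/2)[f(x₀) + 2f(x₁) + 2f(x₂) + ... + f(xₙ)]

x_0 = 0.7500, f(x_0) = 0.472367, coefficient = 1
x_1 = 1.3125, f(x_1) = 0.269146, coefficient = 2
x_2 = 1.8750, f(x_2) = 0.153355, coefficient = 2
x_3 = 2.4375, f(x_3) = 0.087379, coefficient = 2
x_4 = 3.0000, f(x_4) = 0.049787, coefficient = 1

I ≈ (0.562500/2) × 1.541914 = 0.433663
Exact value: 0.422579
Error: 0.011084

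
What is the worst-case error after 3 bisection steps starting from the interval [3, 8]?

Bisection error bound: |error| ≤ (b-a)/2^n
|error| ≤ (8 - 3)/2^3 = 5/2^3
|error| ≤ 0.6250000000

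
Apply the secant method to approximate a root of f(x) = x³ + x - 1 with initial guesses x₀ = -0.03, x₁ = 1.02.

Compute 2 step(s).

f(x) = x³ + x - 1
x₀ = -0.03, x₁ = 1.02

Secant formula: x_{n+1} = x_n - f(x_n)(x_n - x_{n-1})/(f(x_n) - f(x_{n-1}))

Iteration 1:
  f(-0.030000) = -1.030027
  f(1.020000) = 1.081208
  x_2 = 1.020000 - 1.081208×(1.020000 - (-0.030000))/(1.081208 - (-1.030027))
       = 0.482273
Iteration 2:
  f(1.020000) = 1.081208
  f(0.482273) = -0.405557
  x_3 = 0.482273 - (-0.405557)×(0.482273 - 1.020000)/(-0.405557 - 1.081208)
       = 0.628953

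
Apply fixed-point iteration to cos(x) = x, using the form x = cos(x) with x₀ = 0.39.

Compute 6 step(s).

Equation: cos(x) = x
Fixed-point form: x = cos(x)
x₀ = 0.39

x_1 = g(0.390000) = 0.924909
x_2 = g(0.924909) = 0.601907
x_3 = g(0.601907) = 0.824257
x_4 = g(0.824257) = 0.679102
x_5 = g(0.679102) = 0.778137
x_6 = g(0.778137) = 0.712223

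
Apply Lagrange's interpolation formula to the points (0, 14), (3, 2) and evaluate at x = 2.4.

Lagrange interpolation formula:
P(x) = Σ yᵢ × Lᵢ(x)
where Lᵢ(x) = Π_{j≠i} (x - xⱼ)/(xᵢ - xⱼ)

L_0(2.4) = (2.4 - 3)/(0 - 3) = 0.200000
L_1(2.4) = (2.4 - 0)/(3 - 0) = 0.800000

P(2.4) = 14×L_0(2.4) + 2×L_1(2.4)
P(2.4) = 4.400000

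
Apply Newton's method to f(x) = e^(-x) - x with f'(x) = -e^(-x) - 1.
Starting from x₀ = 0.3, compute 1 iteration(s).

f(x) = e^(-x) - x
f'(x) = -e^(-x) - 1
x₀ = 0.3

Newton-Raphson formula: x_{n+1} = x_n - f(x_n)/f'(x_n)

Iteration 1:
  f(0.300000) = 0.440818
  f'(0.300000) = -1.740818
  x_1 = 0.300000 - 0.440818/(-1.740818) = 0.553225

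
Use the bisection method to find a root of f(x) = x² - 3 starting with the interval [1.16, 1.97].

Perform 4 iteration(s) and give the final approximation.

f(x) = x² - 3
Initial interval: [1.16, 1.97]

Iteration 1:
  c_1 = (1.160000 + 1.970000)/2 = 1.565000
  f(c_1) = f(1.565000) = -0.550775
  f(a) × f(c) ≥ 0, new interval: [1.565000, 1.970000]
Iteration 2:
  c_2 = (1.565000 + 1.970000)/2 = 1.767500
  f(c_2) = f(1.767500) = 0.124056
  f(a) × f(c) < 0, new interval: [1.565000, 1.767500]
Iteration 3:
  c_3 = (1.565000 + 1.767500)/2 = 1.666250
  f(c_3) = f(1.666250) = -0.223611
  f(a) × f(c) ≥ 0, new interval: [1.666250, 1.767500]
Iteration 4:
  c_4 = (1.666250 + 1.767500)/2 = 1.716875
  f(c_4) = f(1.716875) = -0.052340
  f(a) × f(c) ≥ 0, new interval: [1.716875, 1.767500]

After 4 iteration(s), the approximation is c_4 = 1.716875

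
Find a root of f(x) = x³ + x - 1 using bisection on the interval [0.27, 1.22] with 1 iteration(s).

f(x) = x³ + x - 1
Initial interval: [0.27, 1.22]

Iteration 1:
  c_1 = (0.270000 + 1.220000)/2 = 0.745000
  f(c_1) = f(0.745000) = 0.158494
  f(a) × f(c) < 0, new interval: [0.270000, 0.745000]

After 1 iteration(s), the approximation is c_1 = 0.745000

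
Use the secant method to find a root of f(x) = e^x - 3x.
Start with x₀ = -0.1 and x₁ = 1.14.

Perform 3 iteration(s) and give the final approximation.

f(x) = e^x - 3x
x₀ = -0.1, x₁ = 1.14

Secant formula: x_{n+1} = x_n - f(x_n)(x_n - x_{n-1})/(f(x_n) - f(x_{n-1}))

Iteration 1:
  f(-0.100000) = 1.204837
  f(1.140000) = -0.293232
  x_2 = 1.140000 - (-0.293232)×(1.140000 - (-0.100000))/(-0.293232 - 1.204837)
       = 0.897283
Iteration 2:
  f(1.140000) = -0.293232
  f(0.897283) = -0.238919
  x_3 = 0.897283 - (-0.238919)×(0.897283 - 1.140000)/(-0.238919 - (-0.293232))
       = -0.170430
Iteration 3:
  f(0.897283) = -0.238919
  f(-0.170430) = 1.354593
  x_4 = -0.170430 - 1.354593×(-0.170430 - 0.897283)/(1.354593 - (-0.238919))
       = 0.737198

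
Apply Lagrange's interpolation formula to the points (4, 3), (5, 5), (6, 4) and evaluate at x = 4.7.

Lagrange interpolation formula:
P(x) = Σ yᵢ × Lᵢ(x)
where Lᵢ(x) = Π_{j≠i} (x - xⱼ)/(xᵢ - xⱼ)

L_0(4.7) = (4.7 - 5)/(4 - 5) × (4.7 - 6)/(4 - 6) = 0.195000
L_1(4.7) = (4.7 - 4)/(5 - 4) × (4.7 - 6)/(5 - 6) = 0.910000
L_2(4.7) = (4.7 - 4)/(6 - 4) × (4.7 - 5)/(6 - 5) = -0.105000

P(4.7) = 3×L_0(4.7) + 5×L_1(4.7) + 4×L_2(4.7)
P(4.7) = 4.715000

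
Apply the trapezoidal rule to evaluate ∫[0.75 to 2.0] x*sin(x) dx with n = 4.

f(x) = x*sin(x)
a = 0.75, b = 2.0, n = 4
h = (b - a)/n = 0.312500

Trapezoidal rule: (h/2)[f(x₀) + 2f(x₁) + 2f(x₂) + ... + f(xₙ)]

x_0 = 0.7500, f(x_0) = 0.511229, coefficient = 1
x_1 = 1.0625, f(x_1) = 0.928173, coefficient = 2
x_2 = 1.3750, f(x_2) = 1.348728, coefficient = 2
x_3 = 1.6875, f(x_3) = 1.676021, coefficient = 2
x_4 = 2.0000, f(x_4) = 1.818595, coefficient = 1

I ≈ (0.312500/2) × 10.235669 = 1.599323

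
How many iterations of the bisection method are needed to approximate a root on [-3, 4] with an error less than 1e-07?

We need (b-a)/2^n ≤ 1e-07
(4 - (-3))/2^n ≤ 1e-07
7/2^n ≤ 1e-07
2^n ≥ 70000000
n ≥ log₂(70000000) = 26.06
n ≥ 27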